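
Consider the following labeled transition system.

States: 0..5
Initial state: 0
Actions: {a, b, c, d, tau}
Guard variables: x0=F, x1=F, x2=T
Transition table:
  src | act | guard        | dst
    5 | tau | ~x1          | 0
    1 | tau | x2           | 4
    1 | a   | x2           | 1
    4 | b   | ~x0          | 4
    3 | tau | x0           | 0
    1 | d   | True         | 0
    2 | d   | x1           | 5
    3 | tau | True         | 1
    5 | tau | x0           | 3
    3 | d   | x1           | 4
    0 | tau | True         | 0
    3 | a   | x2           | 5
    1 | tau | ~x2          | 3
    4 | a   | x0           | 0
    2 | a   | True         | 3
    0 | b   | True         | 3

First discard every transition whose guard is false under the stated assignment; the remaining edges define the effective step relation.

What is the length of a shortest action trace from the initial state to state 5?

BFS to 5:
  L0 = {0}
  L1 = {3}
  L2 = {1,5}
5 enters at depth 2; path b·a

Answer: 2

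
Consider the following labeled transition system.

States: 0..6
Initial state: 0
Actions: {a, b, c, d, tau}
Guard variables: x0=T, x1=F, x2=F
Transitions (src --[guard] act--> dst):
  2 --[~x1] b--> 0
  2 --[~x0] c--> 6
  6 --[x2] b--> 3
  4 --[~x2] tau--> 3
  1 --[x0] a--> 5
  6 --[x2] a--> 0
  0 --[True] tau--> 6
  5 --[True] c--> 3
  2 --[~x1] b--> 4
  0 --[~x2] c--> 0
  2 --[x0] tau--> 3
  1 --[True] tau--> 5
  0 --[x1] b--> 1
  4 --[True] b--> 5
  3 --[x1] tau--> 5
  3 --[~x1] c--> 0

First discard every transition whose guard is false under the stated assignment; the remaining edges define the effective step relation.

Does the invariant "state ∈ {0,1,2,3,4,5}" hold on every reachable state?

Answer: INVARIANT VIOLATED at state 6

Analysis:
Allowed set {0,1,2,3,4,5}
Reach set: {0,6}
  0: ✓
  6: VIOLATES
witness against invariant: tau → 6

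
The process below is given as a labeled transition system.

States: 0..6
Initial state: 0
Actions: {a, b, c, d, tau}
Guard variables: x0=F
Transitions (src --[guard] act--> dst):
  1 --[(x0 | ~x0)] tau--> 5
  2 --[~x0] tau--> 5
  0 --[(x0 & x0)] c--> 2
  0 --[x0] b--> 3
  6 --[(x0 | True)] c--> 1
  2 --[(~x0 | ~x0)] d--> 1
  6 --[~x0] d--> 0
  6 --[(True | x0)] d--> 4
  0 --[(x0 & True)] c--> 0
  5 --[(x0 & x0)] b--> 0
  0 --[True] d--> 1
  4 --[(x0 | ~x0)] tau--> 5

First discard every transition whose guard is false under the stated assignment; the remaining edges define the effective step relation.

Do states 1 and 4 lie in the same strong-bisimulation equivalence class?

Answer: BISIMILAR

Trace:
Refine partition for ~:
  P[0] = {{0,1,2,3,4,5,6}}
  P[1] = {{0},{1,4},{2},{3,5},{6}}
stable after 2 split(s): 5 block(s)
1∈{1,4}, 4∈{1,4}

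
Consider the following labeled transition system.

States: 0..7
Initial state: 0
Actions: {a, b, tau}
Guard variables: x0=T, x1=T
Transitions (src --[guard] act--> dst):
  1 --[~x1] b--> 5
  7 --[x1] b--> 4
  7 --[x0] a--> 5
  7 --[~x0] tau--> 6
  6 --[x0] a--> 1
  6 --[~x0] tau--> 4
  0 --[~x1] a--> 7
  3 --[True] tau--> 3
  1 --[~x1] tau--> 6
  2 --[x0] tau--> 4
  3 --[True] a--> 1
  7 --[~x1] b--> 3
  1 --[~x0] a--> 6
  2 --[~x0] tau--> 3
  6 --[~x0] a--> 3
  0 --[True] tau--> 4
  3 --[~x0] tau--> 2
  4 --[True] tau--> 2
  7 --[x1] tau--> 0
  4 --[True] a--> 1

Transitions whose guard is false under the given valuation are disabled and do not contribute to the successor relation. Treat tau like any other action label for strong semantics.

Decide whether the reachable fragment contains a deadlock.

Answer: DEADLOCK at state 1

Trace:
Reachable = {0,1,2,4}
  0: tau→4  [1 out]
  1: ∅  [no exit]
  2: tau→4  [1 out]
  4: a→1  tau→2  [2 out]
Path to 1: tau·a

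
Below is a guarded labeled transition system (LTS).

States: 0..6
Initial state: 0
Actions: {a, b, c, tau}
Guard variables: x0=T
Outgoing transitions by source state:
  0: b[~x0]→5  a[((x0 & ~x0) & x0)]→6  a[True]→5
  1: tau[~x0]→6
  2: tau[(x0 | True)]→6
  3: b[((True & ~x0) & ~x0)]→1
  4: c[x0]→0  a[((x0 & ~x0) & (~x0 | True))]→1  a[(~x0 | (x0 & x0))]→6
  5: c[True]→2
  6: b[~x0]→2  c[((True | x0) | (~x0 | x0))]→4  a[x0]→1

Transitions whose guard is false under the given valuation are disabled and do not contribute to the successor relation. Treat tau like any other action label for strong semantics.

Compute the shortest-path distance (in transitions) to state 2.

BFS to 2:
  depth 0: {0}
  depth 1: {5}
  depth 2: {2}
first hit 2 at d=2 via a·c

Answer: 2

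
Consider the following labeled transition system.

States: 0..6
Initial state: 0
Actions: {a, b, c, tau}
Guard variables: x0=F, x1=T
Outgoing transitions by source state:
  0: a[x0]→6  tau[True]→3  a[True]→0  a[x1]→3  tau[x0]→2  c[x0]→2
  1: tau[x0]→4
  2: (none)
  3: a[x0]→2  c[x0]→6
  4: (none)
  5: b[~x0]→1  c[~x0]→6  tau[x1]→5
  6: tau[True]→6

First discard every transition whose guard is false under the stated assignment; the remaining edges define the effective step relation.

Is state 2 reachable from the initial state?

Answer: UNREACHABLE

Working:
Guard filter leaves 7 enabled edge(s).
L0 = {0}
L1 = {3}  total {0,3}
Reachable = {0,3}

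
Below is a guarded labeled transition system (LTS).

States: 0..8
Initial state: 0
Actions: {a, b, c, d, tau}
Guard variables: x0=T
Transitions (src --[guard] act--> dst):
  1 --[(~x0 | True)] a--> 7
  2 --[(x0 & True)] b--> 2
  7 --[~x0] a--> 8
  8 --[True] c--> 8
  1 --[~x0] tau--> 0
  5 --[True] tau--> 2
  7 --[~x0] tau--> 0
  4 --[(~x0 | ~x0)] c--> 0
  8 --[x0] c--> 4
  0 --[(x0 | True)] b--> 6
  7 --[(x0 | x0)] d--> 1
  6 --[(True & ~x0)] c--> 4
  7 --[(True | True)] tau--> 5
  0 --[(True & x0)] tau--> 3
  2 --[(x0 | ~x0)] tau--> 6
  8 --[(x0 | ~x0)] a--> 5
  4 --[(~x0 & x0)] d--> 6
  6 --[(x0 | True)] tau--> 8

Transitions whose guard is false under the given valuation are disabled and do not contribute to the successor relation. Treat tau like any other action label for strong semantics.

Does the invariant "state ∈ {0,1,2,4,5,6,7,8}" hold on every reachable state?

Answer: INVARIANT VIOLATED at state 3

Analysis:
Allowed set {0,1,2,4,5,6,7,8}
Reach set: {0,2,3,4,5,6,8}
  0: ok
  2: ok
  3: VIOLATES
  4: ok
  5: ok
  6: ok
  8: ok
counterexample path to 3: tau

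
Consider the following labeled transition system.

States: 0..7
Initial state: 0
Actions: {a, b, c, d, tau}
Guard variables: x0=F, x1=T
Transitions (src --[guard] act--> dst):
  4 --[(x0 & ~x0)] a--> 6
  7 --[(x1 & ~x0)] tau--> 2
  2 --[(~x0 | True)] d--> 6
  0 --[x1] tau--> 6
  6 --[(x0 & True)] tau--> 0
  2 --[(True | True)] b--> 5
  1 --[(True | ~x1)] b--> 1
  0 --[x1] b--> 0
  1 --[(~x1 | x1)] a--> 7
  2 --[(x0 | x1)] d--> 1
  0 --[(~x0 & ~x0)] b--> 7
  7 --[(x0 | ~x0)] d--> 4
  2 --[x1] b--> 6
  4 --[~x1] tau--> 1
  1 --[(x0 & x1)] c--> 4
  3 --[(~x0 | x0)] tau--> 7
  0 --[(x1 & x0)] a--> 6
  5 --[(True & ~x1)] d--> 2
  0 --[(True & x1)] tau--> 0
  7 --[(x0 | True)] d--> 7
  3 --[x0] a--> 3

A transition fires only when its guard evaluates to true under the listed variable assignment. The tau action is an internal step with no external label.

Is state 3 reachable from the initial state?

Guard filter leaves 14 enabled edge(s).
L0 = {0}
L1 = {6,7}  now seen {0,6,7}
L2 = {2,4}  now seen {0,2,4,6,7}
L3 = {1,5}  now seen {0,1,2,4,5,6,7}
Reachable = {0,1,2,4,5,6,7}

Answer: UNREACHABLE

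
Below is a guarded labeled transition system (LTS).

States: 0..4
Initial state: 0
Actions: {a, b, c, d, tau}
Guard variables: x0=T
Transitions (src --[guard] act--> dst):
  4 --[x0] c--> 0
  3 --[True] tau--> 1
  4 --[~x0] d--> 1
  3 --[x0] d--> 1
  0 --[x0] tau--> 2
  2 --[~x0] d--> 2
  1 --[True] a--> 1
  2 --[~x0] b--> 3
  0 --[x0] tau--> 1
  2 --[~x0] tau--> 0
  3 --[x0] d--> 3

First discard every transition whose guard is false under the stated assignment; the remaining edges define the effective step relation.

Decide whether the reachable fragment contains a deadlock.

Answer: DEADLOCK at state 2

Trace:
R = {0,1,2}
  0: tau→1  tau→2  [2 exit(s)]
  1: a→1  [1 exit(s)]
  2: ∅  [no exit]
trace reaching 2: tau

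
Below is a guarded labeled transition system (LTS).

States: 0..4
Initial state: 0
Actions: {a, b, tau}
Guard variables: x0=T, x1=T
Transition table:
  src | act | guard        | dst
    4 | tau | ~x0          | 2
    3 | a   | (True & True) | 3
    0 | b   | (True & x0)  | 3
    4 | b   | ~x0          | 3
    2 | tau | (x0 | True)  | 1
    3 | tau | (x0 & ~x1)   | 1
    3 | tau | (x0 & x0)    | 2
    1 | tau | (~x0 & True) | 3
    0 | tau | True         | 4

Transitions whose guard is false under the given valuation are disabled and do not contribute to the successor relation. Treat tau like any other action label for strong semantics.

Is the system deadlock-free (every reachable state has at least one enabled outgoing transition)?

Answer: DEADLOCK at state 1

Analysis:
Reach set: {0,1,2,3,4}
  0: b→3  tau→4  [2 exit(s)]
  1: ∅  [STUCK]
  2: tau→1  [1 exit(s)]
  3: a→3  tau→2  [2 exit(s)]
  4: ∅  [STUCK]
witness 1: b·tau·tau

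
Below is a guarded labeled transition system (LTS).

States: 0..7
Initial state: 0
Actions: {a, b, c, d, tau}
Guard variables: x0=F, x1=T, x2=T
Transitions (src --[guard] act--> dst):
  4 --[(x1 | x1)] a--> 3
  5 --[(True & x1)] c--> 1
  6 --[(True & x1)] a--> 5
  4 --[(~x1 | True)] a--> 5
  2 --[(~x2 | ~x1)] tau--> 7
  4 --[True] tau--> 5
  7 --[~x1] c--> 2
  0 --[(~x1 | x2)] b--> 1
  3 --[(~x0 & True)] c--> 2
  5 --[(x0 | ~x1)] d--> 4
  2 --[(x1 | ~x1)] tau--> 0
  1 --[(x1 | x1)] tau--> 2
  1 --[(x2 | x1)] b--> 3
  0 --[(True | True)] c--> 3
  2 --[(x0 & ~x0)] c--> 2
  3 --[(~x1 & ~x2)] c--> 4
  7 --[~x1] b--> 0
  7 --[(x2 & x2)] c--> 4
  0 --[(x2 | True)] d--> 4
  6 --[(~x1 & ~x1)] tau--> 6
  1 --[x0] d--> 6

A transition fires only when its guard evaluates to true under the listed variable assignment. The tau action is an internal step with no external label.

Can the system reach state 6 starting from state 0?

Guard filter leaves 13 enabled edge(s).
depth 0: {0}
depth 1: {1,3,4}  now seen {0,1,3,4}
depth 2: {2,5}  now seen {0,1,2,3,4,5}
R = {0,1,2,3,4,5}

Answer: UNREACHABLE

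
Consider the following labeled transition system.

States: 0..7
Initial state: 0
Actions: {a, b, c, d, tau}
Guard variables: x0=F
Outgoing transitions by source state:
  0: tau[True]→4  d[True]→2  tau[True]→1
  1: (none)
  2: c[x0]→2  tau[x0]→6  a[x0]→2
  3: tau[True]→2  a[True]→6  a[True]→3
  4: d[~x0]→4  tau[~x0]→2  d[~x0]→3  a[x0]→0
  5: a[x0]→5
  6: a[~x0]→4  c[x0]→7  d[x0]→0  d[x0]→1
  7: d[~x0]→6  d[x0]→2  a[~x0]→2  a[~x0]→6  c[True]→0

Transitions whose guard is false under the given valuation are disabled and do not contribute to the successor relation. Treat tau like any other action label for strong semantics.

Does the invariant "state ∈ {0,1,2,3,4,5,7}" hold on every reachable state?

Answer: INVARIANT VIOLATED at state 6

Working:
Safe = {0,1,2,3,4,5,7}
R = {0,1,2,3,4,6}
  0: safe
  1: safe
  2: safe
  3: safe
  4: safe
  6: outside
reach 6 via tau·d·a — violates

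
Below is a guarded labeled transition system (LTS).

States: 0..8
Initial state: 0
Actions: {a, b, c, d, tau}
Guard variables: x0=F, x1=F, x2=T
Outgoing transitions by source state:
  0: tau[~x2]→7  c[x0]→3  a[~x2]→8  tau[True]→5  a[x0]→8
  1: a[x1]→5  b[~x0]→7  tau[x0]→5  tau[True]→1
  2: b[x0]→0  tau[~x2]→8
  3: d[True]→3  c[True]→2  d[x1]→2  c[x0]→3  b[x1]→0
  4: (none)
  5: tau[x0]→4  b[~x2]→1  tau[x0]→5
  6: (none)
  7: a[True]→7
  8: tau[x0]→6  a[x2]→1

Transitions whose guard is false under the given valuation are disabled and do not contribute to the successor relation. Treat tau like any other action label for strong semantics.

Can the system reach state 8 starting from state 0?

After dropping false guards: 7 live edges.
L0 = {0}
L1 = {5}  total {0,5}
Reachable = {0,5}

Answer: UNREACHABLE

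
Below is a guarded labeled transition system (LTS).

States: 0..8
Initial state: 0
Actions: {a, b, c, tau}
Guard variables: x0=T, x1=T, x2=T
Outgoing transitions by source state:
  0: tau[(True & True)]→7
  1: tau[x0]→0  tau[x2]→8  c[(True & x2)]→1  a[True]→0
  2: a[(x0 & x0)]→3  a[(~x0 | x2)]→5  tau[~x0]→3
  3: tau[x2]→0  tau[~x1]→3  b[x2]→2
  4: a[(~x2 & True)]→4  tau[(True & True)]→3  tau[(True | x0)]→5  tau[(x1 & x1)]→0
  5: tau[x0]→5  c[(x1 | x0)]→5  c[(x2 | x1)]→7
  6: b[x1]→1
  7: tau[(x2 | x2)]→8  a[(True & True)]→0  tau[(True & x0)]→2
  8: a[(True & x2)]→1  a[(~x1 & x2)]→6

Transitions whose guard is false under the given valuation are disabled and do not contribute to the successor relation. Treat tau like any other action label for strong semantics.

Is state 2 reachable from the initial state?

Answer: REACHABLE

Working:
After dropping false guards: 20 live edges.
Layer 0: {0}
Layer 1: {7}  total {0,7}
Layer 2: {2,8}  total {0,2,7,8}
Layer 3: {1,3,5}  total {0,1,2,3,5,7,8}
R = {0,1,2,3,5,7,8}
Path to 2: tau·tau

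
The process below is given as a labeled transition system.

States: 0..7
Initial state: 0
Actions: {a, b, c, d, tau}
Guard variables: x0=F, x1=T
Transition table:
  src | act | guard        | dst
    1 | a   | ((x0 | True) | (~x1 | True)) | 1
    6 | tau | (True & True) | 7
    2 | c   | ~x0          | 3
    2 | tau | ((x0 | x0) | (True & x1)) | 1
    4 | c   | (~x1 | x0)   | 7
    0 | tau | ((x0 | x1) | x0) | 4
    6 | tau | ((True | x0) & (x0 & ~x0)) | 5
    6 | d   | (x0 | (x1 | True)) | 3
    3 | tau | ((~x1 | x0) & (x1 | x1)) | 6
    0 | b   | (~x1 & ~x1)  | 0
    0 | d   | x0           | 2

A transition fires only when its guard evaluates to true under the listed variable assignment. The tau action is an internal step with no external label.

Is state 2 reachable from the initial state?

Answer: UNREACHABLE

Trace:
6 transition(s) survive guard evaluation.
depth 0: {0}
depth 1: {4}  cumulative {0,4}
R = {0,4}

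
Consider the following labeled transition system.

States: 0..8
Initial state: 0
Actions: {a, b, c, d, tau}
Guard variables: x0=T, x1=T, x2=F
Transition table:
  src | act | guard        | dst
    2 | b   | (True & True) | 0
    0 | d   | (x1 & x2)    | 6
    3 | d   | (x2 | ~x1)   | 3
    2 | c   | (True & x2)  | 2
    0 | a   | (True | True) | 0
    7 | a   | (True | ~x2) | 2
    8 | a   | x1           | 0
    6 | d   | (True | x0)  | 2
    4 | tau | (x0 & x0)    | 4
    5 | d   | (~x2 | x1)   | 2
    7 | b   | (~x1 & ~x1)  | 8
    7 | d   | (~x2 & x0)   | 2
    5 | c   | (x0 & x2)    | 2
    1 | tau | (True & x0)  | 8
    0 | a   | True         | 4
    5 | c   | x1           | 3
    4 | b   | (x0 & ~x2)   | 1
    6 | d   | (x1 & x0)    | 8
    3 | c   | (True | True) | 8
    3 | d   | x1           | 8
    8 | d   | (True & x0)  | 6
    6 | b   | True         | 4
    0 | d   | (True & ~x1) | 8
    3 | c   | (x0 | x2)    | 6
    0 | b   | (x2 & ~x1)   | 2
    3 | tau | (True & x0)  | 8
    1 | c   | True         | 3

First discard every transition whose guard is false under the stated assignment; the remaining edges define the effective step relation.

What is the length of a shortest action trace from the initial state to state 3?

Breadth-first toward 3:
  Layer 0: {0}
  Layer 1: {4}
  Layer 2: {1}
  Layer 3: {3,8}
first hit 3 at d=3 via a·b·c

Answer: 3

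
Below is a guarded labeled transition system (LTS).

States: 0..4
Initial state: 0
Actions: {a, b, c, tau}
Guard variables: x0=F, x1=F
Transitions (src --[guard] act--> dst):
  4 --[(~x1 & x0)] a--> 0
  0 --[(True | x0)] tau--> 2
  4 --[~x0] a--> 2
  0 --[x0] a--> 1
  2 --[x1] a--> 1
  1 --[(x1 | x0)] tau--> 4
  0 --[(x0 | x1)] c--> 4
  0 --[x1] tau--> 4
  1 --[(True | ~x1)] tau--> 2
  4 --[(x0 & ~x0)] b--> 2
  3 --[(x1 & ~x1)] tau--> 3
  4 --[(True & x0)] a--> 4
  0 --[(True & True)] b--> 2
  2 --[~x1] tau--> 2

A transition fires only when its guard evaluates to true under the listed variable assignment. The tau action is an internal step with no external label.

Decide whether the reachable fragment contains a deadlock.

Reach set: {0,2}
  0: b→2  tau→2  [deg 2]
  2: tau→2  [deg 1]

Answer: DEADLOCK-FREE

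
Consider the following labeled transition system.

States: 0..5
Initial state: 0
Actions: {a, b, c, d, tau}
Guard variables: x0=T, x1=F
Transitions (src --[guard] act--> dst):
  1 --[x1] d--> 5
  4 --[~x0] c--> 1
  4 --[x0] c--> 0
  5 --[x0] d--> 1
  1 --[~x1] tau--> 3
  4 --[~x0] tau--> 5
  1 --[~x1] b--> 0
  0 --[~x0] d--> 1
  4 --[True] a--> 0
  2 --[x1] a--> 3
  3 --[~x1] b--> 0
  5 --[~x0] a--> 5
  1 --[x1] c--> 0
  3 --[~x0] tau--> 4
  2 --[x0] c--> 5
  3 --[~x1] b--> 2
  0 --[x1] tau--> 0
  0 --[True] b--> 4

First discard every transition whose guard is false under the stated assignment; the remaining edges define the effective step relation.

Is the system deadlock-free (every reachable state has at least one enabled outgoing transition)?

Answer: DEADLOCK-FREE

Analysis:
Reach set: {0,4}
  0: b→4  [1 out]
  4: a→0  c→0  [2 out]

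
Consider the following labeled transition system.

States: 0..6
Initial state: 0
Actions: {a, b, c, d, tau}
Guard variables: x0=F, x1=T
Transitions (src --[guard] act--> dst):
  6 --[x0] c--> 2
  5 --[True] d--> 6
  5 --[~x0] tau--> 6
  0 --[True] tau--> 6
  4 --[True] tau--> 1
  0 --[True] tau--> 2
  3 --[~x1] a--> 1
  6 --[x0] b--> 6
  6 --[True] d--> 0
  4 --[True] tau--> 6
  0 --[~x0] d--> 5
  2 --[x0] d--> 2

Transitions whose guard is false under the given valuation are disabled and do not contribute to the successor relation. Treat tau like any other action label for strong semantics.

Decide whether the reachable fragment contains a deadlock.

Reach set: {0,2,5,6}
  0: d→5  tau→2  tau→6  [3 exit(s)]
  2: ∅  [STUCK]
  5: d→6  tau→6  [2 exit(s)]
  6: d→0  [1 exit(s)]
Path to 2: tau

Answer: DEADLOCK at state 2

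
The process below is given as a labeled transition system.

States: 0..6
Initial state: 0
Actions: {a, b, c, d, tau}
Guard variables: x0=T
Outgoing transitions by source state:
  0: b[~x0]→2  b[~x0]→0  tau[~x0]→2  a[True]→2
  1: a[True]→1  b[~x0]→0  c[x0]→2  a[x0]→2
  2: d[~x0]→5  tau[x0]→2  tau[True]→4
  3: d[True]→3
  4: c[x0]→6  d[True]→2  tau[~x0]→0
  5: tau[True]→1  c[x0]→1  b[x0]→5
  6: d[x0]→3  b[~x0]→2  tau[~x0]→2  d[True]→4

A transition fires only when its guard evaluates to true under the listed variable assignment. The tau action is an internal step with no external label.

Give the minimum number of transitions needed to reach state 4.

Layered search for 4:
  depth 0: {0}
  depth 1: {2}
  depth 2: {4}
first hit 4 at d=2 via a·tau

Answer: 2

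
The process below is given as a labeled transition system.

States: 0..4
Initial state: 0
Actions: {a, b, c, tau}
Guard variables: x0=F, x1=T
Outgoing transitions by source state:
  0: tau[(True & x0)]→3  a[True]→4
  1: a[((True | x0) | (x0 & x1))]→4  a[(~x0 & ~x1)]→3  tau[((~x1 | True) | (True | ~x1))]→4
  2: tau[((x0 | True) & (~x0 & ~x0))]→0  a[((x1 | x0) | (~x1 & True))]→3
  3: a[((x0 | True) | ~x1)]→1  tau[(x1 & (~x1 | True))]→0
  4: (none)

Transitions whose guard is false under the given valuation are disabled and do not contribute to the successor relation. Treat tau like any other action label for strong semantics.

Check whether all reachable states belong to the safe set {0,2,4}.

Allowed set {0,2,4}
R = {0,4}
  0: ok
  4: ok

Answer: INVARIANT HOLDS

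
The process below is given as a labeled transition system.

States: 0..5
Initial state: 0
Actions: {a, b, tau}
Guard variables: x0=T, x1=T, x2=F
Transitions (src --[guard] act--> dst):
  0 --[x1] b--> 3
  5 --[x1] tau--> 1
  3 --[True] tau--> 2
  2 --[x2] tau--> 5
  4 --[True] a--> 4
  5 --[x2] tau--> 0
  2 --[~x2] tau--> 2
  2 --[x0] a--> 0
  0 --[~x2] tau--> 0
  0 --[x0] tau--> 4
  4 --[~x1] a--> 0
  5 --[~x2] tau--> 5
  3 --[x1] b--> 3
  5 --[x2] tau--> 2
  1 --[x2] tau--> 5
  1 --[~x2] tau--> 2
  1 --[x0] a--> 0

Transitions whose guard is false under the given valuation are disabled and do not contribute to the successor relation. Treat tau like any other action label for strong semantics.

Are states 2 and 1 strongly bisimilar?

Compute ~ classes (split until stable):
  round 0: {{0,1,2,3,4,5}}
  round 1: {{0,3},{1,2},{4},{5}}
  round 2: {{0},{1,2},{3},{4},{5}}
Fixed point at round 3; 5 class(es).
2∈{1,2}, 1∈{1,2}

Answer: BISIMILAR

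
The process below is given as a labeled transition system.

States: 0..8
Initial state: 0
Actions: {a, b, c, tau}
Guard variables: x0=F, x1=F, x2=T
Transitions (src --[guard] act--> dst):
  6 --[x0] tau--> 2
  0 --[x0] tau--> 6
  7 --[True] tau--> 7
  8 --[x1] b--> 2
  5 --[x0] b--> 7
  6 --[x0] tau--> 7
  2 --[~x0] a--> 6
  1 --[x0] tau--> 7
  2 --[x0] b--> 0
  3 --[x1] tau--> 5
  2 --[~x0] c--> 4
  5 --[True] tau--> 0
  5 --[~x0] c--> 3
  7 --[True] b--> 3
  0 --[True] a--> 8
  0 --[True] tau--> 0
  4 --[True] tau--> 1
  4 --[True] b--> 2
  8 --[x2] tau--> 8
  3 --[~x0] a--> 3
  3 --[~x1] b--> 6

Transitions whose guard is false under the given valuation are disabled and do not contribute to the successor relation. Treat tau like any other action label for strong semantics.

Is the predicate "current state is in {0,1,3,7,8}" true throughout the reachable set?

Safe = {0,1,3,7,8}
R = {0,8}
  0: safe
  8: safe

Answer: INVARIANT HOLDS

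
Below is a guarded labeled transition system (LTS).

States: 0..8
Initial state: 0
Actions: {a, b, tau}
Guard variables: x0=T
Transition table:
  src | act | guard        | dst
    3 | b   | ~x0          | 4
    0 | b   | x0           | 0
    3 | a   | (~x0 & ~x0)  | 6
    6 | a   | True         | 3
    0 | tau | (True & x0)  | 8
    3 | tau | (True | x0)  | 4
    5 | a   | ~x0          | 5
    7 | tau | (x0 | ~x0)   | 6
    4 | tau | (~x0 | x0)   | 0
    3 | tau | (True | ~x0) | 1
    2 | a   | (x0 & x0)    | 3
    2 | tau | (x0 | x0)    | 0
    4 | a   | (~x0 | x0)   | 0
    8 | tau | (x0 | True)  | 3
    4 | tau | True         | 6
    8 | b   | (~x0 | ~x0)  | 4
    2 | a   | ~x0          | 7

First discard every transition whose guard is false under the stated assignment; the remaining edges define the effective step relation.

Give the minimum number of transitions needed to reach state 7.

Answer: UNREACHABLE

Analysis:
BFS to 7:
  Layer 0: {0}
  Layer 1: {8}
  Layer 2: {3}
  Layer 3: {1,4}
  Layer 4: {6}
7 never appears.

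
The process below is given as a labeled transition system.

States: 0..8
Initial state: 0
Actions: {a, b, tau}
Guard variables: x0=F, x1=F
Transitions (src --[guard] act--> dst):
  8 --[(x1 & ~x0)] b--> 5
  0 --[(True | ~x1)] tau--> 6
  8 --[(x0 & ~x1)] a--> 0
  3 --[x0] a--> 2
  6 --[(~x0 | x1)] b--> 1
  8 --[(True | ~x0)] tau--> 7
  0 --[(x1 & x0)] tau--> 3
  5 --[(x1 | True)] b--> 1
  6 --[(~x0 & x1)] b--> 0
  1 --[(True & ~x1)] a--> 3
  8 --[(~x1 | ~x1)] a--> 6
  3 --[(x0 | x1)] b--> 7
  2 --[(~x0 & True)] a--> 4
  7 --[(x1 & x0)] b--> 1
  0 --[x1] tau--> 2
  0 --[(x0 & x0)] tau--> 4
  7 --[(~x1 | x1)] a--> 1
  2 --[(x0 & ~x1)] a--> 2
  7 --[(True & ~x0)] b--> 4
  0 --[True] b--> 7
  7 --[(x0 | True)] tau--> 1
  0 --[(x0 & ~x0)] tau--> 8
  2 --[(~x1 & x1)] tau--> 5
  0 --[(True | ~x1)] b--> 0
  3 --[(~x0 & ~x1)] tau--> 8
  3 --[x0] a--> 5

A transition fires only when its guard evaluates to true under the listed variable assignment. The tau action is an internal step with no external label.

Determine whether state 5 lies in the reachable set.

Answer: UNREACHABLE

Working:
13 transition(s) survive guard evaluation.
Layer 0: {0}
Layer 1: {6,7}  now seen {0,6,7}
Layer 2: {1,4}  now seen {0,1,4,6,7}
Layer 3: {3}  now seen {0,1,3,4,6,7}
Layer 4: {8}  now seen {0,1,3,4,6,7,8}
R = {0,1,3,4,6,7,8}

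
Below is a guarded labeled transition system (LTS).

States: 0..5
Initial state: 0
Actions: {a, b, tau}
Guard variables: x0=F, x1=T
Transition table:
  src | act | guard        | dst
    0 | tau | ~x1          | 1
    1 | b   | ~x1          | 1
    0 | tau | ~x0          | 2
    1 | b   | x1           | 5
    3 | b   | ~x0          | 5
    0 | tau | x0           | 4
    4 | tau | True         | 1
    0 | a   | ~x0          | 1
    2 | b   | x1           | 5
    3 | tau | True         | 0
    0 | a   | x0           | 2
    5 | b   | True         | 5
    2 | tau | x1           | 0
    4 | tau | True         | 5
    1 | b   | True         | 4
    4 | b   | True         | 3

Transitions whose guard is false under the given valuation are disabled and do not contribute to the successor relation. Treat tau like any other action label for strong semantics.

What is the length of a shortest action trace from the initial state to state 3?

Breadth-first toward 3:
  depth 0: {0}
  depth 1: {1,2}
  depth 2: {4,5}
  depth 3: {3}
first hit 3 at d=3 via a·b·b

Answer: 3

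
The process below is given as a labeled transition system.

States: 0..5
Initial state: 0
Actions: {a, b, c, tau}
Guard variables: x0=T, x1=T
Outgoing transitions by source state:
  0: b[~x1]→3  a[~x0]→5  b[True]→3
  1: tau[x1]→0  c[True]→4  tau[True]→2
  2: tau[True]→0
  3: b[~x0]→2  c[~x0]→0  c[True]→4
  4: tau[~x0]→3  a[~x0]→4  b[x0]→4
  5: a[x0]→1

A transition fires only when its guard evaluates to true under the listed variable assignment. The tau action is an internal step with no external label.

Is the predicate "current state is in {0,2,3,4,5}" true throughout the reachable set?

Allowed set {0,2,3,4,5}
Reach set: {0,3,4}
  0: safe
  3: safe
  4: safe

Answer: INVARIANT HOLDS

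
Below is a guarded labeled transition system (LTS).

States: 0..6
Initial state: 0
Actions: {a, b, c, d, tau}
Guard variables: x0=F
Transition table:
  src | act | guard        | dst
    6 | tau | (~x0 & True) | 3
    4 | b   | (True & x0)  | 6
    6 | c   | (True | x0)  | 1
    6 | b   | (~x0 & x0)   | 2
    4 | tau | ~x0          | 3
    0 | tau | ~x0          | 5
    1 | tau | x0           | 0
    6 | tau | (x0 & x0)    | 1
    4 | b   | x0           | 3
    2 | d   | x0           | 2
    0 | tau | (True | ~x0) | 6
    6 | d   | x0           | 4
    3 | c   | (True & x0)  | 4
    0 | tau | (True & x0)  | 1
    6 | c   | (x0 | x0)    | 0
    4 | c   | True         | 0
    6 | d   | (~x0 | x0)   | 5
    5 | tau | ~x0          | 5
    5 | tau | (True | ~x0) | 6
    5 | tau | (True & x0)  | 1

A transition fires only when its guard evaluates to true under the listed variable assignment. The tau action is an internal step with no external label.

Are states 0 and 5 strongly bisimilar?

Refine partition for ~:
  round 0: {{0,1,2,3,4,5,6}}
  round 1: {{0,5},{1,2,3},{4},{6}}
Fixed point at round 2; 4 class(es).
[0]={0,5}  [5]={0,5}

Answer: BISIMILAR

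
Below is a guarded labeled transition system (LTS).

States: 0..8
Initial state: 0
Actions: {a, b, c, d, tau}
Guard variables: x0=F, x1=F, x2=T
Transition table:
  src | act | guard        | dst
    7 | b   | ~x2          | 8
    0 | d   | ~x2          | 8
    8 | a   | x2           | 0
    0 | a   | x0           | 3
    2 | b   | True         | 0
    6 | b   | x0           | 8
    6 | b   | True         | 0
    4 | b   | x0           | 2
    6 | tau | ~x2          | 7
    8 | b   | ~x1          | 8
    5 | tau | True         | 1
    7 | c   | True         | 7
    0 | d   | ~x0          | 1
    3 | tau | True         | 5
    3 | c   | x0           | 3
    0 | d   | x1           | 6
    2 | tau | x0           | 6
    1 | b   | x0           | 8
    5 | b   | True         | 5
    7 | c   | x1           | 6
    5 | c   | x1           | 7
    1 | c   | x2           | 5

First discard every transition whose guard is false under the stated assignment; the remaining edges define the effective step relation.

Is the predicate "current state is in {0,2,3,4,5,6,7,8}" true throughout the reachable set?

Safe = {0,2,3,4,5,6,7,8}
Reachable = {0,1,5}
  0: safe
  1: VIOLATES
  5: safe
witness against invariant: d → 1

Answer: INVARIANT VIOLATED at state 1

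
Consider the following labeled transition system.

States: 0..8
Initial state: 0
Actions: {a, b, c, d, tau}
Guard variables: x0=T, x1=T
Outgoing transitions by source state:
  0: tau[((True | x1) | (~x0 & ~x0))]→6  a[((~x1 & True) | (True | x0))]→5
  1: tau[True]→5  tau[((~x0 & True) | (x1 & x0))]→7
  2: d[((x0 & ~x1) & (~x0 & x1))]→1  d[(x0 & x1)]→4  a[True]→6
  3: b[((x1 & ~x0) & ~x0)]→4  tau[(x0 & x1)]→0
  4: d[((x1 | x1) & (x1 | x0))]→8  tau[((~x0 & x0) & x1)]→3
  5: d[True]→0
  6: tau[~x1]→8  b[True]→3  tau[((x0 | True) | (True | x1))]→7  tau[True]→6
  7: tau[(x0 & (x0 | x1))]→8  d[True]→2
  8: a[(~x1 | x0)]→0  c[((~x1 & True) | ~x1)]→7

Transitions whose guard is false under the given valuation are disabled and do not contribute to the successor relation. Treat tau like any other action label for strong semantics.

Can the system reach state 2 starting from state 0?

Answer: REACHABLE

Working:
Guard filter leaves 15 enabled edge(s).
Layer 0: {0}
Layer 1: {5,6}  total {0,5,6}
Layer 2: {3,7}  total {0,3,5,6,7}
Layer 3: {2,8}  total {0,2,3,5,6,7,8}
Layer 4: {4}  total {0,2,3,4,5,6,7,8}
Reach set: {0,2,3,4,5,6,7,8}
Path to 2: tau·tau·d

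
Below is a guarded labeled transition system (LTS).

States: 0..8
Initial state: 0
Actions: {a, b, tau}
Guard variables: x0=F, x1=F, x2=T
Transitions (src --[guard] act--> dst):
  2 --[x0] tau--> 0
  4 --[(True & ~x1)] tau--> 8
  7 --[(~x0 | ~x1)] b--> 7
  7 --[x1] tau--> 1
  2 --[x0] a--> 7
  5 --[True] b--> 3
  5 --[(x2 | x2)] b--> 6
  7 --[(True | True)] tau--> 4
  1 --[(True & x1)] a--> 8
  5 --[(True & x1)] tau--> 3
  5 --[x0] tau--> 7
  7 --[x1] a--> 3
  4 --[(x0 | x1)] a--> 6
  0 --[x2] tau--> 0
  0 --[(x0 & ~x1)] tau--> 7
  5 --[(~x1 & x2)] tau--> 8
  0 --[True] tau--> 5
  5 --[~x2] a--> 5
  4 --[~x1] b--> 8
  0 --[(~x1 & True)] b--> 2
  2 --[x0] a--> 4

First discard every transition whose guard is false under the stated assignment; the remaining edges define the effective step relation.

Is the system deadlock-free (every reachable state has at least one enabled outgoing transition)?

Reach set: {0,2,3,5,6,8}
  0: b→2  tau→0  tau→5  [deg 3]
  2: ∅  [STUCK]
  3: ∅  [STUCK]
  5: b→3  b→6  tau→8  [deg 3]
  6: ∅  [STUCK]
  8: ∅  [STUCK]
Path to 2: b

Answer: DEADLOCK at state 2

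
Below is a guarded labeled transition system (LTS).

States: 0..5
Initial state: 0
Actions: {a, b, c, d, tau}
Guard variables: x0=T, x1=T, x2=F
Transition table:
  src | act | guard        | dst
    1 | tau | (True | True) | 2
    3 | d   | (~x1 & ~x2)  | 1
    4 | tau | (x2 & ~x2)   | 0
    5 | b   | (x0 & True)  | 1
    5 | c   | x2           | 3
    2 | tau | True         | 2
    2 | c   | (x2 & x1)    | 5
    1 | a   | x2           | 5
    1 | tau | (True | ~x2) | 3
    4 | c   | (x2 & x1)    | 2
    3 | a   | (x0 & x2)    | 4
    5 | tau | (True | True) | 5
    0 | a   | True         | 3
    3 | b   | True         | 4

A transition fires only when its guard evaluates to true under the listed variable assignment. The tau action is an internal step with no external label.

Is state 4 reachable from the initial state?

Answer: REACHABLE

Trace:
After dropping false guards: 7 live edges.
depth 0: {0}
depth 1: {3}  cumulative {0,3}
depth 2: {4}  cumulative {0,3,4}
Reachable = {0,3,4}
witness 4: a·b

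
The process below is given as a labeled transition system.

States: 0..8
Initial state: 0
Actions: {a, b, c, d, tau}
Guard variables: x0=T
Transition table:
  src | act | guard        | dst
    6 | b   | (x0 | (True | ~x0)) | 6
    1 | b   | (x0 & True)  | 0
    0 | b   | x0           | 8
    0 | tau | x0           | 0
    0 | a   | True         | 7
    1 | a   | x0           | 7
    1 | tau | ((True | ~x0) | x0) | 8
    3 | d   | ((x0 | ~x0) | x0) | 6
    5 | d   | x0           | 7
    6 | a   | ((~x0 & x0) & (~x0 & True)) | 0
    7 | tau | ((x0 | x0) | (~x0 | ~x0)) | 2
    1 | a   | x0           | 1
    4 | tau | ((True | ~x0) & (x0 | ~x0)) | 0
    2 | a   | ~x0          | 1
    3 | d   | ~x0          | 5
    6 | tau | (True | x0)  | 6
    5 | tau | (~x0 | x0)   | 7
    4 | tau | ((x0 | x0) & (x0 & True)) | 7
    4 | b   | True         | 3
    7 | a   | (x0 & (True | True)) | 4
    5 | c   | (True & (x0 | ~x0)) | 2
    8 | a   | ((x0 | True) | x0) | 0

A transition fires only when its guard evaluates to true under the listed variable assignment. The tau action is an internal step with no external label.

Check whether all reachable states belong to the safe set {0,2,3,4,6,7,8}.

Safe = {0,2,3,4,6,7,8}
Reach set: {0,2,3,4,6,7,8}
  0: ✓
  2: ✓
  3: ✓
  4: ✓
  6: ✓
  7: ✓
  8: ✓

Answer: INVARIANT HOLDS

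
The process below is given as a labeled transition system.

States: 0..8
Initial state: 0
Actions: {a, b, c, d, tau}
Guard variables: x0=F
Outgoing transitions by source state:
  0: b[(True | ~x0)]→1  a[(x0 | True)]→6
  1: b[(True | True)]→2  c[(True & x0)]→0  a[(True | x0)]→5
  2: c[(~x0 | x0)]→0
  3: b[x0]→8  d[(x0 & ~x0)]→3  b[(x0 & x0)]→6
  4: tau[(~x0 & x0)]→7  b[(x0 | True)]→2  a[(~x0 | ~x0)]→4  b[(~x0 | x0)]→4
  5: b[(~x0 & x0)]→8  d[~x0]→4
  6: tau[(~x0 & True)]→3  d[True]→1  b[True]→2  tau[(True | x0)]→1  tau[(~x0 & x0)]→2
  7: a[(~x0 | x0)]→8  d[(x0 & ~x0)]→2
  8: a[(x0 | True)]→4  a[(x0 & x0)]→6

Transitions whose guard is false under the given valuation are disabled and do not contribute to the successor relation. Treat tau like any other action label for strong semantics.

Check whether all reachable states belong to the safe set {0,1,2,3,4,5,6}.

Inv-set: {0,1,2,3,4,5,6}
Reachable = {0,1,2,3,4,5,6}
  0: safe
  1: safe
  2: safe
  3: safe
  4: safe
  5: safe
  6: safe

Answer: INVARIANT HOLDS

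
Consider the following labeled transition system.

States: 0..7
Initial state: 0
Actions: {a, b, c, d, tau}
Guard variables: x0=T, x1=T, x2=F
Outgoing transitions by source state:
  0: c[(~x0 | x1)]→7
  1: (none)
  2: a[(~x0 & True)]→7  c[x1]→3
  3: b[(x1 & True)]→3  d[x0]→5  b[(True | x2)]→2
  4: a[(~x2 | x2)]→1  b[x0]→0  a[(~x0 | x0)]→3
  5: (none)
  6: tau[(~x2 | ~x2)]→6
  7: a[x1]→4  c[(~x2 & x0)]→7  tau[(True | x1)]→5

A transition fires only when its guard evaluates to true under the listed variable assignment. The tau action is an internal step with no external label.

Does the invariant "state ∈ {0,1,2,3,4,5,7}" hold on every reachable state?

Allowed set {0,1,2,3,4,5,7}
Reach set: {0,1,2,3,4,5,7}
  0: ✓
  1: ✓
  2: ✓
  3: ✓
  4: ✓
  5: ✓
  7: ✓

Answer: INVARIANT HOLDS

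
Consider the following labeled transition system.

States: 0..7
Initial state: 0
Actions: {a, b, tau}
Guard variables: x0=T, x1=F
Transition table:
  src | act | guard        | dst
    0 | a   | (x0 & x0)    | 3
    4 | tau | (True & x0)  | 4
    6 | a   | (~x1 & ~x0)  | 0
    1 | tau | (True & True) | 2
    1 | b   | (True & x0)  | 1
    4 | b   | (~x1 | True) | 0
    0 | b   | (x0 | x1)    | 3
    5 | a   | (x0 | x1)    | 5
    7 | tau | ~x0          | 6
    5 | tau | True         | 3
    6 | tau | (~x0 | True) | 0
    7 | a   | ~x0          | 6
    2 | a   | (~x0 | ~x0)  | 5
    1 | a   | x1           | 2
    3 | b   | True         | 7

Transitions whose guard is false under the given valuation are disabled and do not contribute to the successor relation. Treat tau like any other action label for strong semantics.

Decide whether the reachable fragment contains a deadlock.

Reach set: {0,3,7}
  0: a→3  b→3  [deg 2]
  3: b→7  [deg 1]
  7: ∅  [STUCK]
Path to 7: a·b

Answer: DEADLOCK at state 7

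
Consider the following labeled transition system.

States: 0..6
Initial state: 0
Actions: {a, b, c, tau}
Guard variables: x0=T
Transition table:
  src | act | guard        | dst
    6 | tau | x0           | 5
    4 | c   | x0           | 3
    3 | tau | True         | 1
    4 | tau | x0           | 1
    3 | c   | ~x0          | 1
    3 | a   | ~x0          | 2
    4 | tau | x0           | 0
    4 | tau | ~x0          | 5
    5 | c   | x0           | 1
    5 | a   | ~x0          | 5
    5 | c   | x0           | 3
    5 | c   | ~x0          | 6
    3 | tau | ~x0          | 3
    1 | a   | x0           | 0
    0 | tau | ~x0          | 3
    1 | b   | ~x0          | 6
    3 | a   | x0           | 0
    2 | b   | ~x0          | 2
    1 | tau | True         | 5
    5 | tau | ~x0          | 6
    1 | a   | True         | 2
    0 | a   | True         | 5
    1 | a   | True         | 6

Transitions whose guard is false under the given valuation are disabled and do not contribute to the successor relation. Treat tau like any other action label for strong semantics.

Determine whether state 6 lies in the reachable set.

Guard filter leaves 13 enabled edge(s).
Layer 0: {0}
Layer 1: {5}  total {0,5}
Layer 2: {1,3}  total {0,1,3,5}
Layer 3: {2,6}  total {0,1,2,3,5,6}
Reachable = {0,1,2,3,5,6}
witness 6: a·c·a

Answer: REACHABLE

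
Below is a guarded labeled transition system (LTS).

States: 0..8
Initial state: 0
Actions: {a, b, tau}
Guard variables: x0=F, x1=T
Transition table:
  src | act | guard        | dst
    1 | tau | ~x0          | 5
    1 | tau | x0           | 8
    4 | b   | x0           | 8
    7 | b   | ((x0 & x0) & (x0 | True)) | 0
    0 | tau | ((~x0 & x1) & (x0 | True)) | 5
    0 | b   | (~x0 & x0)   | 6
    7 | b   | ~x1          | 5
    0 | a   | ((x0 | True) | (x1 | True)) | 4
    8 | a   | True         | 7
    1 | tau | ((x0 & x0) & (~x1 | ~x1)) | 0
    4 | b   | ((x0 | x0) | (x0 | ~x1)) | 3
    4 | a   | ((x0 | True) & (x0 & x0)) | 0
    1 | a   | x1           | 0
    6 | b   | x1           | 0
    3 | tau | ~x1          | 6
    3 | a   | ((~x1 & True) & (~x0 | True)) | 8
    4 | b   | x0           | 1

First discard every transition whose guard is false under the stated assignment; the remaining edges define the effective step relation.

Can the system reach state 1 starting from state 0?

Answer: UNREACHABLE

Analysis:
6 transition(s) survive guard evaluation.
L0 = {0}
L1 = {4,5}  total {0,4,5}
Reach set: {0,4,5}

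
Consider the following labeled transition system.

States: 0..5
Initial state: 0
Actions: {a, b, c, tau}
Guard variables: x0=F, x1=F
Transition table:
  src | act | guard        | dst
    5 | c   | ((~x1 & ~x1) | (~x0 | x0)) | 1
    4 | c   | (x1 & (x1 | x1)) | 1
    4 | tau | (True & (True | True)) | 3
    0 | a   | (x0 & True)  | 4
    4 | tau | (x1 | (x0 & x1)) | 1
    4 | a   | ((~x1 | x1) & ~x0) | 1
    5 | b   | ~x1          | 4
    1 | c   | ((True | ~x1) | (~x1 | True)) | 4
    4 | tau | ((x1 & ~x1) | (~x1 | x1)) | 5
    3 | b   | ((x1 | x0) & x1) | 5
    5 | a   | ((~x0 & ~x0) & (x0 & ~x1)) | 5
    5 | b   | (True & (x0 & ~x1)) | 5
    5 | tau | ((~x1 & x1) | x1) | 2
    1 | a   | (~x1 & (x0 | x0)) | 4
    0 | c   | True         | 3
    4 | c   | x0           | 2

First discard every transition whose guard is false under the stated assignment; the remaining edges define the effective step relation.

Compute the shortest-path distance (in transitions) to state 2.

Layered search for 2:
  depth 0: {0}
  depth 1: {3}
2 never appears.

Answer: UNREACHABLE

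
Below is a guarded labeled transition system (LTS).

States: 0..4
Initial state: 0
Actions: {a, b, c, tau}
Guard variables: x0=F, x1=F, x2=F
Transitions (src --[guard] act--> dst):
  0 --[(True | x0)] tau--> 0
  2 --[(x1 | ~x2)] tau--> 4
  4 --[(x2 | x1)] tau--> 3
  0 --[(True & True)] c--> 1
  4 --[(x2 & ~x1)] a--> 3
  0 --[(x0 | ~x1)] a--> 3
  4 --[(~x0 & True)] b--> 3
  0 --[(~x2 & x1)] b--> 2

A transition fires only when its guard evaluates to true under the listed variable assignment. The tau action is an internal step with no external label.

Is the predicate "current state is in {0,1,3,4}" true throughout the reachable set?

Inv-set: {0,1,3,4}
R = {0,1,3}
  0: ✓
  1: ✓
  3: ✓

Answer: INVARIANT HOLDS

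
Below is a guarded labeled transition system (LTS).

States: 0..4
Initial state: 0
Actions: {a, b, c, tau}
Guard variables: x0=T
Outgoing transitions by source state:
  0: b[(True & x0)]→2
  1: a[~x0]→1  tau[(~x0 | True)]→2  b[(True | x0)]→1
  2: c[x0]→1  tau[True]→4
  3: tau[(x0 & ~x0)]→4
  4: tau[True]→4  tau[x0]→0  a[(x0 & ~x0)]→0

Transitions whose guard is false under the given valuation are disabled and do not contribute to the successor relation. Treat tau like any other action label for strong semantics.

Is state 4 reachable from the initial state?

Answer: REACHABLE

Working:
Guard filter leaves 7 enabled edge(s).
L0 = {0}
L1 = {2}  total {0,2}
L2 = {1,4}  total {0,1,2,4}
Reach set: {0,1,2,4}
Path to 4: b·tau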